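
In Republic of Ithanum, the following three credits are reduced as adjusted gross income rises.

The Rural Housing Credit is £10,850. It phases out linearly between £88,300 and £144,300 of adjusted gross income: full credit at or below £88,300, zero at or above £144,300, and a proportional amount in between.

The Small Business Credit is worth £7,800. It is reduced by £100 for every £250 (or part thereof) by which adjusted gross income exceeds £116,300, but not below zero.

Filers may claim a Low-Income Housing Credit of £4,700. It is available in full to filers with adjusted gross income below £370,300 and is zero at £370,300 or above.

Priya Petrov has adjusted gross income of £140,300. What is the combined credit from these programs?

Rural Housing Credit: £140,300 is £52,000 into a £56,000 phase-out range, leaving 4,000/56,000 of the credit: £10,850 × 4,000/56,000 = £775.
Small Business Credit: income exceeds £116,300 by £24,000 → 96 increments × £100 = £9,600 ≥ base, so the credit is £0.
Low-Income Housing Credit: £140,300 is below the £370,300 cutoff, so the full £4,700 applies.
Total: £775 + £0 + £4,700 = £5,475.

£5,475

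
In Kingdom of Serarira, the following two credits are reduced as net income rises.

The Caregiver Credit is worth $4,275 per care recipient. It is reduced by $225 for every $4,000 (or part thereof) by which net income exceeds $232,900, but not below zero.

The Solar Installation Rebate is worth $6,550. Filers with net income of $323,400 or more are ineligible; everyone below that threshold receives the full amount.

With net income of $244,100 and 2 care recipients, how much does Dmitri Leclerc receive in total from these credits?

$14,425

Caregiver Credit: base = 2 × $4,275 = $8,550. income exceeds $232,900 by $11,200, which is 3 full-or-partial $4,000 increments; reduction = 3 × $225 = $675, leaving $7,875.
Solar Installation Rebate: $244,100 is below the $323,400 cutoff, so the full $6,550 applies.
Total: $7,875 + $6,550 = $14,425.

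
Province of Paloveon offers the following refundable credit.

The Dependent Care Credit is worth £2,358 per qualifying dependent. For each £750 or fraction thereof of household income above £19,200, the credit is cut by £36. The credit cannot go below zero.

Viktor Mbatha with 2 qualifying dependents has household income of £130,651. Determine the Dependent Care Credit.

£0

Dependent Care Credit: base = 2 × £2,358 = £4,716. income exceeds £19,200 by £111,451 → 149 increments × £36 = £5,364 ≥ base, so the credit is £0.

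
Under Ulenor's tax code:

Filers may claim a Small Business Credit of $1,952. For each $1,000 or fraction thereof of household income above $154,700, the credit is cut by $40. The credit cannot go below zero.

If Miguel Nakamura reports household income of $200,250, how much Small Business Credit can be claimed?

$112

Small Business Credit: income exceeds $154,700 by $45,550, which is 46 full-or-partial $1,000 increments; reduction = 46 × $40 = $1,840, leaving $112.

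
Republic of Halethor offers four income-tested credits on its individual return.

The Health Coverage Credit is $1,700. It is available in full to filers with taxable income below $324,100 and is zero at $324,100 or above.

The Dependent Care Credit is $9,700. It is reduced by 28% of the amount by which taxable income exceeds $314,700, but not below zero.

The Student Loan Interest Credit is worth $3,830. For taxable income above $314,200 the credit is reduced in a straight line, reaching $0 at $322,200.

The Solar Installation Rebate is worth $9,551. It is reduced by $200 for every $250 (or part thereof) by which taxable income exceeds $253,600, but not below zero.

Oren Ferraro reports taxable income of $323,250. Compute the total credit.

Health Coverage Credit: $323,250 is below the $324,100 cutoff, so the full $1,700 applies.
Dependent Care Credit: 28% of the $8,550 excess over $314,700 is $2,394; credit = $9,700 − $2,394 = $7,306.
Student Loan Interest Credit: $323,250 is at or above $322,200, so the credit is $0.
Solar Installation Rebate: income exceeds $253,600 by $69,650 → 279 increments × $200 = $55,800 ≥ base, so the credit is $0.
Total: $1,700 + $7,306 + $0 + $0 = $9,006.

$9,006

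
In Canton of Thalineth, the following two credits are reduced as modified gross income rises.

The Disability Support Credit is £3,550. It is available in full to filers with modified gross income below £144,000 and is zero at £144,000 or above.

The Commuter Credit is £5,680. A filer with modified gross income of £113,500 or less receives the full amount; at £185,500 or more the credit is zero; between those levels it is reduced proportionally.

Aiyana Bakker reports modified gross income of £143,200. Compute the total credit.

Disability Support Credit: £143,200 is below the £144,000 cutoff, so the full £3,550 applies.
Commuter Credit: £143,200 is £29,700 into a £72,000 phase-out range, leaving 42,300/72,000 of the credit: £5,680 × 42,300/72,000 = £3,337.
Total: £3,550 + £3,337 = £6,887.

£6,887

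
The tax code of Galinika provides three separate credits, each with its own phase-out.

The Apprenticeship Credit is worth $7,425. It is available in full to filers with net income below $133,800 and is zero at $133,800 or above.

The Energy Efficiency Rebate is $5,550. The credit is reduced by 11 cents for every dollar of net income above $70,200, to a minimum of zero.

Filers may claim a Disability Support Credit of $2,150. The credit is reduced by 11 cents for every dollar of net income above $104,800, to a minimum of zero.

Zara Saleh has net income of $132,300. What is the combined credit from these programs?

$7,425

Apprenticeship Credit: $132,300 is below the $133,800 cutoff, so the full $7,425 applies.
Energy Efficiency Rebate: 11% of the $62,100 excess over $70,200 is $6,831 ≥ base, so the credit is $0.
Disability Support Credit: 11% of the $27,500 excess over $104,800 is $3,025 ≥ base, so the credit is $0.
Total: $7,425 + $0 + $0 = $7,425.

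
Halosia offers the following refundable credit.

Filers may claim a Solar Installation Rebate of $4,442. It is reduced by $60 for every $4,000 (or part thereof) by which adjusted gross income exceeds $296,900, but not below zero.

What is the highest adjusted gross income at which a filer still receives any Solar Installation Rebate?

$592,900

After 74 increments the reduction is 74 × $60 = $4,440, leaving $2; one more increment wipes it out. Increment 74 ends at excess 74 × $4,000 = $296,000, so the highest qualifying income is $296,900 + $296,000 = $592,900.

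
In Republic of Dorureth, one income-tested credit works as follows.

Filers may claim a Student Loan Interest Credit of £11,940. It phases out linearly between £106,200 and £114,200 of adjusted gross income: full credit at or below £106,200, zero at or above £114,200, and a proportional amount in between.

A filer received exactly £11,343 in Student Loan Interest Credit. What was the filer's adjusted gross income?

£11,343 is 11,343/11,940 of the full £11,940, so 597/11,940 of the £8,000 range has been used: income = £106,200 + £8,000 × 597/11,940 = £106,600.

£106,600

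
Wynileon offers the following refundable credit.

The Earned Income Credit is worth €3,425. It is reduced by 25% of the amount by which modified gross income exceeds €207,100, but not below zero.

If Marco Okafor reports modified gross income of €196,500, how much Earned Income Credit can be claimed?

€3,425

Earned Income Credit: €196,500 is at or below the €207,100 threshold, so the full €3,425 applies.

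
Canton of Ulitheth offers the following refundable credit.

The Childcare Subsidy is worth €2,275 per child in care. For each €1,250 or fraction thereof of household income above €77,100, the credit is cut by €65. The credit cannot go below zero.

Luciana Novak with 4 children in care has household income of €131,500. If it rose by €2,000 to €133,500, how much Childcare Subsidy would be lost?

€130

At €131,500 — base = 4 × €2,275 = €9,100. income exceeds €77,100 by €54,400, which is 44 full-or-partial €1,250 increments; reduction = 44 × €65 = €2,860, leaving €6,240.
At €133,500 — base = 4 × €2,275 = €9,100. income exceeds €77,100 by €56,400, which is 46 full-or-partial €1,250 increments; reduction = 46 × €65 = €2,990, leaving €6,110.
Lost: €6,240 − €6,110 = €130.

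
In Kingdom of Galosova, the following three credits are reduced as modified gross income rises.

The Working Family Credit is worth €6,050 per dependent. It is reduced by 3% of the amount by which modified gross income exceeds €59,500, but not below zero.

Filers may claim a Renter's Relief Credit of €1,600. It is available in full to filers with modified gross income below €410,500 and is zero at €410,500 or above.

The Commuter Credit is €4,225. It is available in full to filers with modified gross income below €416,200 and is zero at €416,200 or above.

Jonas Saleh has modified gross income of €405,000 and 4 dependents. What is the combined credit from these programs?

Working Family Credit: base = 4 × €6,050 = €24,200. 3% of the €345,500 excess over €59,500 is €10,365; credit = €24,200 − €10,365 = €13,835.
Renter's Relief Credit: €405,000 is below the €410,500 cutoff, so the full €1,600 applies.
Commuter Credit: €405,000 is below the €416,200 cutoff, so the full €4,225 applies.
Total: €13,835 + €1,600 + €4,225 = €19,660.

€19,660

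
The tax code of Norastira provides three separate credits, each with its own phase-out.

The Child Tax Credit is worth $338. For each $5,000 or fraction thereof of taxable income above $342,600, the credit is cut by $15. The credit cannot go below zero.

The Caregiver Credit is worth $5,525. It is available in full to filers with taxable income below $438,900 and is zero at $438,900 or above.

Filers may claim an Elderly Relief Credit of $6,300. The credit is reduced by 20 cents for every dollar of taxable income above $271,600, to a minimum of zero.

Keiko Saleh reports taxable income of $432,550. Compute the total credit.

$5,593

Child Tax Credit: income exceeds $342,600 by $89,950, which is 18 full-or-partial $5,000 increments; reduction = 18 × $15 = $270, leaving $68.
Caregiver Credit: $432,550 is below the $438,900 cutoff, so the full $5,525 applies.
Elderly Relief Credit: 20% of the $160,950 excess over $271,600 is $32,190 ≥ base, so the credit is $0.
Total: $68 + $5,525 + $0 = $5,593.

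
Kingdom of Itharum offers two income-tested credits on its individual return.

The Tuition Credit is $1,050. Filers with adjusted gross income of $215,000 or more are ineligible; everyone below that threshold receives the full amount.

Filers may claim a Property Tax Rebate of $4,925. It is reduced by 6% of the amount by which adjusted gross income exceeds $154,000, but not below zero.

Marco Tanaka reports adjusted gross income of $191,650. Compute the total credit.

$3,716

Tuition Credit: $191,650 is below the $215,000 cutoff, so the full $1,050 applies.
Property Tax Rebate: 6% of the $37,650 excess over $154,000 is $2,259; credit = $4,925 − $2,259 = $2,666.
Total: $1,050 + $2,666 = $3,716.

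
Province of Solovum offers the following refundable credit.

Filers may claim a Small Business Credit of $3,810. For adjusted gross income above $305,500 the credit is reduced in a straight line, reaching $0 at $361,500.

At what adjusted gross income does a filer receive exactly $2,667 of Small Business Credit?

$2,667 is 2,667/3,810 of the full $3,810, so 1,143/3,810 of the $56,000 range has been used: income = $305,500 + $56,000 × 1,143/3,810 = $322,300.

$322,300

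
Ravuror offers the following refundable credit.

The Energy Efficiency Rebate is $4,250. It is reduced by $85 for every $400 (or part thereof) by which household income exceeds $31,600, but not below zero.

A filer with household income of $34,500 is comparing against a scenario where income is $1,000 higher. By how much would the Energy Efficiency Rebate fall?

At $34,500 — income exceeds $31,600 by $2,900, which is 8 full-or-partial $400 increments; reduction = 8 × $85 = $680, leaving $3,570.
At $35,500 — income exceeds $31,600 by $3,900, which is 10 full-or-partial $400 increments; reduction = 10 × $85 = $850, leaving $3,400.
Lost: $3,570 − $3,400 = $170.

$170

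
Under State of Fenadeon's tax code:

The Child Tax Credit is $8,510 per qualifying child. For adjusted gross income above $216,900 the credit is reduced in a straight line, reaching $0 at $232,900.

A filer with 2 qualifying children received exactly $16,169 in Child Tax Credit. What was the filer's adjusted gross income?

$217,700

Full credit = 2 × $8,510 = $17,020.
$16,169 is 16,169/17,020 of the full $17,020, so 851/17,020 of the $16,000 range has been used: income = $216,900 + $16,000 × 851/17,020 = $217,700.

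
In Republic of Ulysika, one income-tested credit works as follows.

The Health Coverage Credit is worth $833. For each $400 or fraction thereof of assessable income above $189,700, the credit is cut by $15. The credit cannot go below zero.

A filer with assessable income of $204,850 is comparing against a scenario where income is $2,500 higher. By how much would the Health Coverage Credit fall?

At $204,850 — income exceeds $189,700 by $15,150, which is 38 full-or-partial $400 increments; reduction = 38 × $15 = $570, leaving $263.
At $207,350 — income exceeds $189,700 by $17,650, which is 45 full-or-partial $400 increments; reduction = 45 × $15 = $675, leaving $158.
Lost: $263 − $158 = $105.

$105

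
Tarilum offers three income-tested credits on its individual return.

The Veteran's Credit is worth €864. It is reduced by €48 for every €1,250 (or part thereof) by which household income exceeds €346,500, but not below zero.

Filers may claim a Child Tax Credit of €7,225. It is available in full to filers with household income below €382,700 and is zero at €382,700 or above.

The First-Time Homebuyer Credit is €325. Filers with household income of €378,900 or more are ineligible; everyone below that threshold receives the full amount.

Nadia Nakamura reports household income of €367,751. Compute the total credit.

Veteran's Credit: income exceeds €346,500 by €21,251 → 18 increments × €48 = €864 ≥ base, so the credit is €0.
Child Tax Credit: €367,751 is below the €382,700 cutoff, so the full €7,225 applies.
First-Time Homebuyer Credit: €367,751 is below the €378,900 cutoff, so the full €325 applies.
Total: €0 + €7,225 + €325 = €7,550.

€7,550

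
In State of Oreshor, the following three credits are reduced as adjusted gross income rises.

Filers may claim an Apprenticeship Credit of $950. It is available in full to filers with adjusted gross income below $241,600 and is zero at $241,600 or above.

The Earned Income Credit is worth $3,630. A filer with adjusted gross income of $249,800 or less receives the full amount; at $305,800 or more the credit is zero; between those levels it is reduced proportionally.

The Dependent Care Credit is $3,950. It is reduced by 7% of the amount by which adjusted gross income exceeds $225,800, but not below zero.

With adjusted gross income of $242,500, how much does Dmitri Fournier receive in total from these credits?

$6,411

Apprenticeship Credit: $242,500 meets or exceeds the $241,600 cutoff, so the credit is $0.
Earned Income Credit: $242,500 is at or below the $249,800 threshold, so the full $3,630 applies.
Dependent Care Credit: 7% of the $16,700 excess over $225,800 is $1,169; credit = $3,950 − $1,169 = $2,781.
Total: $0 + $3,630 + $2,781 = $6,411.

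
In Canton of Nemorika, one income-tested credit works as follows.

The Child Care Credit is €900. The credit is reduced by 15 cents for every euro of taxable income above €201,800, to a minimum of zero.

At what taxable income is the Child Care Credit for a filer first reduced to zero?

The credit falls by 15% of each euro above €201,800, so it reaches zero when the excess is €900 / 15% = €6,000: income = €201,800 + €6,000 = €207,800.

€207,800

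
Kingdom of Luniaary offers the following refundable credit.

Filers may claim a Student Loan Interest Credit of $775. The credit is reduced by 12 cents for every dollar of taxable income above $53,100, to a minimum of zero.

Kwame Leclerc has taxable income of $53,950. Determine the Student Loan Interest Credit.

Student Loan Interest Credit: 12% of the $850 excess over $53,100 is $102; credit = $775 − $102 = $673.

$673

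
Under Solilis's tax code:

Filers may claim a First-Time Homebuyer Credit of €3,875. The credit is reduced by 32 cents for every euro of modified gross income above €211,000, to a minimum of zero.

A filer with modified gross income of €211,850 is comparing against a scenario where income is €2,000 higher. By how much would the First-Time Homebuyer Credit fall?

At €211,850 — 32% of the €850 excess over €211,000 is €272; credit = €3,875 − €272 = €3,603.
At €213,850 — 32% of the €2,850 excess over €211,000 is €912; credit = €3,875 − €912 = €2,963.
Lost: €3,603 − €2,963 = €640.

€640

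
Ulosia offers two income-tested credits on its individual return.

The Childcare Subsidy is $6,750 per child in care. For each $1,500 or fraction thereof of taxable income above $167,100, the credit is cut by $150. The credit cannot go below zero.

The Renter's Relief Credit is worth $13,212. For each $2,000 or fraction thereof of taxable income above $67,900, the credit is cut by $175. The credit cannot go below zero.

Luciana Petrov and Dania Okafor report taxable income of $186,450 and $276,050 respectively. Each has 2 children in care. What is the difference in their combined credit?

$11,712

Luciana ($186,450): Childcare Subsidy: base = 2 × $6,750 = $13,500. income exceeds $167,100 by $19,350, which is 13 full-or-partial $1,500 increments; reduction = 13 × $150 = $1,950, leaving $11,550. Renter's Relief Credit: income exceeds $67,900 by $118,550, which is 60 full-or-partial $2,000 increments; reduction = 60 × $175 = $10,500, leaving $2,712. total $11,550 + $2,712 = $14,262
Dania ($276,050): Childcare Subsidy: base = 2 × $6,750 = $13,500. income exceeds $167,100 by $108,950, which is 73 full-or-partial $1,500 increments; reduction = 73 × $150 = $10,950, leaving $2,550. Renter's Relief Credit: income exceeds $67,900 by $208,150 → 105 increments × $175 = $18,375 ≥ base, so the credit is $0. total $2,550 + $0 = $2,550
Difference: |$14,262 − $2,550| = $11,712.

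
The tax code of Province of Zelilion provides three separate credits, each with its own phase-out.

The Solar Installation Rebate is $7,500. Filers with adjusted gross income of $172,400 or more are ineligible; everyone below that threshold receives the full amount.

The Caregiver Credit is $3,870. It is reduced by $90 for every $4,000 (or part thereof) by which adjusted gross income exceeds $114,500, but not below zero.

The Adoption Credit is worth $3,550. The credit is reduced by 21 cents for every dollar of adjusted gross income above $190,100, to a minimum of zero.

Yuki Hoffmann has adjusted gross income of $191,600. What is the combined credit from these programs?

Solar Installation Rebate: $191,600 meets or exceeds the $172,400 cutoff, so the credit is $0.
Caregiver Credit: income exceeds $114,500 by $77,100, which is 20 full-or-partial $4,000 increments; reduction = 20 × $90 = $1,800, leaving $2,070.
Adoption Credit: 21% of the $1,500 excess over $190,100 is $315; credit = $3,550 − $315 = $3,235.
Total: $0 + $2,070 + $3,235 = $5,305.

$5,305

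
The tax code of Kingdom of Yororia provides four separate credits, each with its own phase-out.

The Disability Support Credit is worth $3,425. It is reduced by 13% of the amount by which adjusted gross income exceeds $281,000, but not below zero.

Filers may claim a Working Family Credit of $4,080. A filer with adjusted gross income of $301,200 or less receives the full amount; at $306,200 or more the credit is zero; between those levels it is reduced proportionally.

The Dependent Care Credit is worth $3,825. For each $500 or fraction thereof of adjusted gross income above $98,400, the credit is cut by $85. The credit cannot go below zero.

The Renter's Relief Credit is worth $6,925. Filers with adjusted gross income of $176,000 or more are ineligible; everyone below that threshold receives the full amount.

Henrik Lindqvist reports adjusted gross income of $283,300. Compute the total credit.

Disability Support Credit: 13% of the $2,300 excess over $281,000 is $299; credit = $3,425 − $299 = $3,126.
Working Family Credit: $283,300 is at or below the $301,200 threshold, so the full $4,080 applies.
Dependent Care Credit: income exceeds $98,400 by $184,900 → 370 increments × $85 = $31,450 ≥ base, so the credit is $0.
Renter's Relief Credit: $283,300 meets or exceeds the $176,000 cutoff, so the credit is $0.
Total: $3,126 + $4,080 + $0 + $0 = $7,206.

$7,206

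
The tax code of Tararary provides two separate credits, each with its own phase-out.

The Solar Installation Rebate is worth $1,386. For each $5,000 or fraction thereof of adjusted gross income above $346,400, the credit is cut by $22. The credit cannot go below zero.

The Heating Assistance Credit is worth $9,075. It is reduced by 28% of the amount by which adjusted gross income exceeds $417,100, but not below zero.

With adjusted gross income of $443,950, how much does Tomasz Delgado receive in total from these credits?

Solar Installation Rebate: income exceeds $346,400 by $97,550, which is 20 full-or-partial $5,000 increments; reduction = 20 × $22 = $440, leaving $946.
Heating Assistance Credit: 28% of the $26,850 excess over $417,100 is $7,518; credit = $9,075 − $7,518 = $1,557.
Total: $946 + $1,557 = $2,503.

$2,503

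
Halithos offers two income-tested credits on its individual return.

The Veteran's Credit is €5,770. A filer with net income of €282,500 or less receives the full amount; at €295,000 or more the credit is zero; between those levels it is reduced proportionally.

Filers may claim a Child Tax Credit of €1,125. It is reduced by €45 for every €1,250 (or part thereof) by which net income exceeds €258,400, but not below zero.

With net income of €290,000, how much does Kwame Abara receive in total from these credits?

€2,308

Veteran's Credit: €290,000 is €7,500 into a €12,500 phase-out range, leaving 5,000/12,500 of the credit: €5,770 × 5,000/12,500 = €2,308.
Child Tax Credit: income exceeds €258,400 by €31,600 → 26 increments × €45 = €1,170 ≥ base, so the credit is €0.
Total: €2,308 + €0 = €2,308.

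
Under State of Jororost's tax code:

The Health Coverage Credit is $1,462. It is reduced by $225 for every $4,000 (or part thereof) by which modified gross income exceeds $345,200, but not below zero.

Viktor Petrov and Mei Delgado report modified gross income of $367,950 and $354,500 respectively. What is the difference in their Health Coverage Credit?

$675

Viktor ($367,950): Health Coverage Credit: income exceeds $345,200 by $22,750, which is 6 full-or-partial $4,000 increments; reduction = 6 × $225 = $1,350, leaving $112.
Mei ($354,500): Health Coverage Credit: income exceeds $345,200 by $9,300, which is 3 full-or-partial $4,000 increments; reduction = 3 × $225 = $675, leaving $787.
Difference: |$112 − $787| = $675.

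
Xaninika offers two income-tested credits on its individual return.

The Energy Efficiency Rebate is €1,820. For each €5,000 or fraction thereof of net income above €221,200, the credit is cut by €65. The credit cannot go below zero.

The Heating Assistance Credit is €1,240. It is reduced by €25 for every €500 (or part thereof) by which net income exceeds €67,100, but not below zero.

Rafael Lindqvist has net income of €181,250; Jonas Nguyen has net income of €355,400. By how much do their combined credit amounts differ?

€1,755

Rafael (€181,250): Energy Efficiency Rebate: €181,250 is at or below the €221,200 threshold, so the full €1,820 applies. Heating Assistance Credit: income exceeds €67,100 by €114,150 → 229 increments × €25 = €5,725 ≥ base, so the credit is €0. total €1,820 + €0 = €1,820
Jonas (€355,400): Energy Efficiency Rebate: income exceeds €221,200 by €134,200, which is 27 full-or-partial €5,000 increments; reduction = 27 × €65 = €1,755, leaving €65. Heating Assistance Credit: income exceeds €67,100 by €288,300 → 577 increments × €25 = €14,425 ≥ base, so the credit is €0. total €65 + €0 = €65
Difference: |€1,820 − €65| = €1,755.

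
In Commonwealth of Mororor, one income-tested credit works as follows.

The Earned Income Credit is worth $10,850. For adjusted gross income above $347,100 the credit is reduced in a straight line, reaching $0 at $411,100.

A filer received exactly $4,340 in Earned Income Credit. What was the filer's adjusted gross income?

$385,500

$4,340 is 4,340/10,850 of the full $10,850, so 6,510/10,850 of the $64,000 range has been used: income = $347,100 + $64,000 × 6,510/10,850 = $385,500.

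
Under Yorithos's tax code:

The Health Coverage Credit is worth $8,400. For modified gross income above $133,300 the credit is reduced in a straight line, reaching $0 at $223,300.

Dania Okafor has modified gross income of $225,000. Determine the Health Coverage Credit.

Health Coverage Credit: $225,000 is at or above $223,300, so the credit is $0.

$0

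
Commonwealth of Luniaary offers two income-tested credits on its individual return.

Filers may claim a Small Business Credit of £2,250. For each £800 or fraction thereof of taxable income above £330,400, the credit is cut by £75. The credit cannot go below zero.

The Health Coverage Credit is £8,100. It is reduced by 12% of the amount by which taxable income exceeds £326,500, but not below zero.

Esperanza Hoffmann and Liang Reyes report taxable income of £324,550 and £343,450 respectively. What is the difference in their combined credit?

£3,309

Esperanza (£324,550): Small Business Credit: £324,550 is at or below the £330,400 threshold, so the full £2,250 applies. Health Coverage Credit: £324,550 is at or below the £326,500 threshold, so the full £8,100 applies. total £2,250 + £8,100 = £10,350
Liang (£343,450): Small Business Credit: income exceeds £330,400 by £13,050, which is 17 full-or-partial £800 increments; reduction = 17 × £75 = £1,275, leaving £975. Health Coverage Credit: 12% of the £16,950 excess over £326,500 is £2,034; credit = £8,100 − £2,034 = £6,066. total £975 + £6,066 = £7,041
Difference: |£10,350 − £7,041| = £3,309.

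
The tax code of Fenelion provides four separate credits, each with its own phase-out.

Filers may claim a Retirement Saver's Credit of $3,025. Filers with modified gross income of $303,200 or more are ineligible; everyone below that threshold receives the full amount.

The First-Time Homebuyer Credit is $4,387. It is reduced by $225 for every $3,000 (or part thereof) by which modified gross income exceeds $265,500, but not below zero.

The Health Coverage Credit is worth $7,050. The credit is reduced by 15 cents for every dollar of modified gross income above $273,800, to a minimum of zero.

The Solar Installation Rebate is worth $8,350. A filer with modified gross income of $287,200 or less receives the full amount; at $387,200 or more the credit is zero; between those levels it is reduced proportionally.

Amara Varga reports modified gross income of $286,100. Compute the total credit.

Retirement Saver's Credit: $286,100 is below the $303,200 cutoff, so the full $3,025 applies.
First-Time Homebuyer Credit: income exceeds $265,500 by $20,600, which is 7 full-or-partial $3,000 increments; reduction = 7 × $225 = $1,575, leaving $2,812.
Health Coverage Credit: 15% of the $12,300 excess over $273,800 is $1,845; credit = $7,050 − $1,845 = $5,205.
Solar Installation Rebate: $286,100 is at or below the $287,200 threshold, so the full $8,350 applies.
Total: $3,025 + $2,812 + $5,205 + $8,350 = $19,392.

$19,392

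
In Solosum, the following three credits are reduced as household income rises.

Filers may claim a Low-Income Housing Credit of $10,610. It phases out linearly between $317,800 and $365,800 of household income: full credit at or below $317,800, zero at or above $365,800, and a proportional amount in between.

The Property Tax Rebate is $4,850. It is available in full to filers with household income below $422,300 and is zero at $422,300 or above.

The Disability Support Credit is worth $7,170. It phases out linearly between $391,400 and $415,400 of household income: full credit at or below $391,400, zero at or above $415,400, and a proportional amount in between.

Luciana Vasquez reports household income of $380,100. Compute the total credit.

Low-Income Housing Credit: $380,100 is at or above $365,800, so the credit is $0.
Property Tax Rebate: $380,100 is below the $422,300 cutoff, so the full $4,850 applies.
Disability Support Credit: $380,100 is at or below the $391,400 threshold, so the full $7,170 applies.
Total: $0 + $4,850 + $7,170 = $12,020.

$12,020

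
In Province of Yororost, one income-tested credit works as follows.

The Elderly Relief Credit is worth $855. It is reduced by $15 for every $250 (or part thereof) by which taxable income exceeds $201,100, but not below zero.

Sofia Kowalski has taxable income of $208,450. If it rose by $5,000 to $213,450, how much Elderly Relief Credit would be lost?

At $208,450 — income exceeds $201,100 by $7,350, which is 30 full-or-partial $250 increments; reduction = 30 × $15 = $450, leaving $405.
At $213,450 — income exceeds $201,100 by $12,350, which is 50 full-or-partial $250 increments; reduction = 50 × $15 = $750, leaving $105.
Lost: $405 − $105 = $300.

$300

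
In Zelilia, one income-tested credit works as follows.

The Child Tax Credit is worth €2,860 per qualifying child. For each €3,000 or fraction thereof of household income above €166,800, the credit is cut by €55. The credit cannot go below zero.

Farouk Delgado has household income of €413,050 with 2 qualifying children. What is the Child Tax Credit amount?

€1,155

Child Tax Credit: base = 2 × €2,860 = €5,720. income exceeds €166,800 by €246,250, which is 83 full-or-partial €3,000 increments; reduction = 83 × €55 = €4,565, leaving €1,155.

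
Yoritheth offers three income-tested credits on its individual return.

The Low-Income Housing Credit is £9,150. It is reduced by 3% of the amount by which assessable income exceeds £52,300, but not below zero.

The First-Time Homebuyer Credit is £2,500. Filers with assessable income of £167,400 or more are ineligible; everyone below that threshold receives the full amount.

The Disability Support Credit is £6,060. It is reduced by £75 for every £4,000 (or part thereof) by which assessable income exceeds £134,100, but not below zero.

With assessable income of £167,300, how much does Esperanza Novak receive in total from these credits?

Low-Income Housing Credit: 3% of the £115,000 excess over £52,300 is £3,450; credit = £9,150 − £3,450 = £5,700.
First-Time Homebuyer Credit: £167,300 is below the £167,400 cutoff, so the full £2,500 applies.
Disability Support Credit: income exceeds £134,100 by £33,200, which is 9 full-or-partial £4,000 increments; reduction = 9 × £75 = £675, leaving £5,385.
Total: £5,700 + £2,500 + £5,385 = £13,585.

£13,585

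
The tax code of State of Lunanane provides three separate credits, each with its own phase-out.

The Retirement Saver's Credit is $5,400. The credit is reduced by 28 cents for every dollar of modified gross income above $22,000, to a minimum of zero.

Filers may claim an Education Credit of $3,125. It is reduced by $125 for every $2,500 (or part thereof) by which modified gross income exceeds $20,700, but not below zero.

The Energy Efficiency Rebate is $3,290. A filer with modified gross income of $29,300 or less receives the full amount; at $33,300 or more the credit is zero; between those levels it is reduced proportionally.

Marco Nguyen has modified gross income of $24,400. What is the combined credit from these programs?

$10,893

Retirement Saver's Credit: 28% of the $2,400 excess over $22,000 is $672; credit = $5,400 − $672 = $4,728.
Education Credit: income exceeds $20,700 by $3,700, which is 2 full-or-partial $2,500 increments; reduction = 2 × $125 = $250, leaving $2,875.
Energy Efficiency Rebate: $24,400 is at or below the $29,300 threshold, so the full $3,290 applies.
Total: $4,728 + $2,875 + $3,290 = $10,893.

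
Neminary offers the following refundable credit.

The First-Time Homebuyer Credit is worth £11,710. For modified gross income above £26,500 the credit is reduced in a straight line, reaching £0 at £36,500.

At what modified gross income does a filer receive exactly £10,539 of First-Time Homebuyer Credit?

£10,539 is 10,539/11,710 of the full £11,710, so 1,171/11,710 of the £10,000 range has been used: income = £26,500 + £10,000 × 1,171/11,710 = £27,500.

£27,500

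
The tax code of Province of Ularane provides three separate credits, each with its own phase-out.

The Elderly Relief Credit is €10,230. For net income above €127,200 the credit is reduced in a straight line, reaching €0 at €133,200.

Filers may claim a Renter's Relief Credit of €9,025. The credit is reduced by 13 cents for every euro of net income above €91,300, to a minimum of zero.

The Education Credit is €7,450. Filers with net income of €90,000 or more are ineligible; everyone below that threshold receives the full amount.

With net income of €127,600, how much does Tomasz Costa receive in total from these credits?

€13,854

Elderly Relief Credit: €127,600 is €400 into a €6,000 phase-out range, leaving 5,600/6,000 of the credit: €10,230 × 5,600/6,000 = €9,548.
Renter's Relief Credit: 13% of the €36,300 excess over €91,300 is €4,719; credit = €9,025 − €4,719 = €4,306.
Education Credit: €127,600 meets or exceeds the €90,000 cutoff, so the credit is €0.
Total: €9,548 + €4,306 + €0 = €13,854.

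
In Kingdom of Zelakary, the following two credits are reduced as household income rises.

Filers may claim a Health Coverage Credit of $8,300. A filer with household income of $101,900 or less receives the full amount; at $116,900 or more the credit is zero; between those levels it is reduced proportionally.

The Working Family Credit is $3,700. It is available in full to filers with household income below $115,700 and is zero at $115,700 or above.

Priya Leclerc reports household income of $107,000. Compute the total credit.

Health Coverage Credit: $107,000 is $5,100 into a $15,000 phase-out range, leaving 9,900/15,000 of the credit: $8,300 × 9,900/15,000 = $5,478.
Working Family Credit: $107,000 is below the $115,700 cutoff, so the full $3,700 applies.
Total: $5,478 + $3,700 = $9,178.

$9,178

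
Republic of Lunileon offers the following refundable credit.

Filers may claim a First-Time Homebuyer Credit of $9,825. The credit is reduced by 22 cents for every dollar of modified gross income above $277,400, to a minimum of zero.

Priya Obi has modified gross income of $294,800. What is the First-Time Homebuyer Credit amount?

$5,997

First-Time Homebuyer Credit: 22% of the $17,400 excess over $277,400 is $3,828; credit = $9,825 − $3,828 = $5,997.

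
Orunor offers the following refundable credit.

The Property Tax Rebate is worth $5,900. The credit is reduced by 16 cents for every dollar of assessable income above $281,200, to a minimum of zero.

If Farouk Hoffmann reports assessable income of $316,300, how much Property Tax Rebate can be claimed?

Property Tax Rebate: 16% of the $35,100 excess over $281,200 is $5,616; credit = $5,900 − $5,616 = $284.

$284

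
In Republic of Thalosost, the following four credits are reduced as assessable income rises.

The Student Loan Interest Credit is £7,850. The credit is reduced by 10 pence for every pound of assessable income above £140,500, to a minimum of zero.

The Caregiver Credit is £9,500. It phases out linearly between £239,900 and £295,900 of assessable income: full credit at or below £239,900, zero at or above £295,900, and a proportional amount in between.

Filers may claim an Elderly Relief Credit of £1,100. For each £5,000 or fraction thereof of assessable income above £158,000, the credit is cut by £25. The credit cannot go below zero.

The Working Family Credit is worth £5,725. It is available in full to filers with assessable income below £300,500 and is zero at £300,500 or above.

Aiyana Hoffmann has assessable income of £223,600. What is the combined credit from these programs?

Student Loan Interest Credit: 10% of the £83,100 excess over £140,500 is £8,310 ≥ base, so the credit is £0.
Caregiver Credit: £223,600 is at or below the £239,900 threshold, so the full £9,500 applies.
Elderly Relief Credit: income exceeds £158,000 by £65,600, which is 14 full-or-partial £5,000 increments; reduction = 14 × £25 = £350, leaving £750.
Working Family Credit: £223,600 is below the £300,500 cutoff, so the full £5,725 applies.
Total: £0 + £9,500 + £750 + £5,725 = £15,975.

£15,975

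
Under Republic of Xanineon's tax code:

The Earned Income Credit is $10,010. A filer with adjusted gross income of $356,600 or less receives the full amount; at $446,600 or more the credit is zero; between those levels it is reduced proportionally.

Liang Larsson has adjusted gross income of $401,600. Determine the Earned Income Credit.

$5,005

Earned Income Credit: $401,600 is $45,000 into a $90,000 phase-out range, leaving 45,000/90,000 of the credit: $10,010 × 45,000/90,000 = $5,005.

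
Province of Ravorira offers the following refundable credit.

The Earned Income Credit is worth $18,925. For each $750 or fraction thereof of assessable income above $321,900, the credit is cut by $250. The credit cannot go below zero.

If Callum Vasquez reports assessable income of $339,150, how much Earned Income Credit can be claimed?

Earned Income Credit: income exceeds $321,900 by $17,250, which is 23 full-or-partial $750 increments; reduction = 23 × $250 = $5,750, leaving $13,175.

$13,175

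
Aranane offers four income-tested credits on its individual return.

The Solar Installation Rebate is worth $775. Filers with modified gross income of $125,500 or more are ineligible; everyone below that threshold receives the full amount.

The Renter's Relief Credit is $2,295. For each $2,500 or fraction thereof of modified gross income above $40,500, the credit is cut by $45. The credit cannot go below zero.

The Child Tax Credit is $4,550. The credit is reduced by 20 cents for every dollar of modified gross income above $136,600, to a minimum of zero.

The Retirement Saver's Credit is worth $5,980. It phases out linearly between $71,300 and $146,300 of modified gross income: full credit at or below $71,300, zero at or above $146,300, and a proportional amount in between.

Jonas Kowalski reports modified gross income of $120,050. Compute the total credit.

Solar Installation Rebate: $120,050 is below the $125,500 cutoff, so the full $775 applies.
Renter's Relief Credit: income exceeds $40,500 by $79,550, which is 32 full-or-partial $2,500 increments; reduction = 32 × $45 = $1,440, leaving $855.
Child Tax Credit: $120,050 is at or below the $136,600 threshold, so the full $4,550 applies.
Retirement Saver's Credit: $120,050 is $48,750 into a $75,000 phase-out range, leaving 26,250/75,000 of the credit: $5,980 × 26,250/75,000 = $2,093.
Total: $775 + $855 + $4,550 + $2,093 = $8,273.

$8,273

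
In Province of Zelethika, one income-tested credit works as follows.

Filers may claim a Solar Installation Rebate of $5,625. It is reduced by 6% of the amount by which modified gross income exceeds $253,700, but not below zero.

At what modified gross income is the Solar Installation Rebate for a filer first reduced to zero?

$347,450

The credit falls by 6% of each dollar above $253,700, so it reaches zero when the excess is $5,625 / 6% = $93,750: income = $253,700 + $93,750 = $347,450.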